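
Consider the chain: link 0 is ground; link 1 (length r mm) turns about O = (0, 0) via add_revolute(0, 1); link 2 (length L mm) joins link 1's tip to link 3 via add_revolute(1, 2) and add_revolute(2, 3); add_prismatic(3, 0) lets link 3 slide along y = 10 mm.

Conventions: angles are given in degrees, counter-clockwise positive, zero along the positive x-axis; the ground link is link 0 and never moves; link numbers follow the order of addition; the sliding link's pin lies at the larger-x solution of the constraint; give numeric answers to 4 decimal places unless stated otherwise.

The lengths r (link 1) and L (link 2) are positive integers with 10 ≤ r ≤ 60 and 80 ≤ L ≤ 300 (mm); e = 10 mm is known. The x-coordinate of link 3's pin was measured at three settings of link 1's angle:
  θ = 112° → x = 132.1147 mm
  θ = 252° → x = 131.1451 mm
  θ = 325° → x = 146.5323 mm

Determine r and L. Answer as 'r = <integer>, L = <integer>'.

constraint per measurement: (x − r cos θ)² + (r sin θ − e)² = L²
subtracting the θ₁ and θ₂ equations cancels the r² and L² terms:
r = (x₁² − x₂²) / (2[(x₁cos θ₁ + e sin θ₁) − (x₂cos θ₂ + e sin θ₂)]) = 13.0002 → r = 13
L² = (x₁ − r cos θ₁)² + (r sin θ₁ − e)² = 18768.9931 → L = 137.0000 → L = 137
check at θ₃=325°: x = 146.5323 (printed 146.5323) ✓

r = 13, L = 137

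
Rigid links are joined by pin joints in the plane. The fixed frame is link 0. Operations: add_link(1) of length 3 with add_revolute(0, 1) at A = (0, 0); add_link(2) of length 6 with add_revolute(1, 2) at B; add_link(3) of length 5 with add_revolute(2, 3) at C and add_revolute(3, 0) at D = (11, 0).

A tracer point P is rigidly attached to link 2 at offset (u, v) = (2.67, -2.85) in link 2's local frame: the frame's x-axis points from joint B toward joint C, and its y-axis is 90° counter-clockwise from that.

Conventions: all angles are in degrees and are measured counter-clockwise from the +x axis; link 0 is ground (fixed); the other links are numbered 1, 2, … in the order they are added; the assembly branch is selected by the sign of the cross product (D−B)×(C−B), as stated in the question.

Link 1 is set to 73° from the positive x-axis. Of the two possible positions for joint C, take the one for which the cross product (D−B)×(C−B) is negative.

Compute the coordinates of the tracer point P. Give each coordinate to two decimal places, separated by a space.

A=(0,0), D=(11.00,0)
B = A + 3.00·(cos73°, sin73°) = (0.8771, 2.8689)
|BD| = 10.5216
circle(B,6.00) ∩ circle(D,5.00): a=5.7835, h=1.5971
  candidates: C₊=(6.8770,2.8286) cross=16.805; C₋=(6.0060,-0.2447) cross=-16.805
  branch - wants cross < 0 → take C=(6.0060,-0.2447) (cross=-16.805)
ex = (C−B)/|BC| = (0.8548,-0.5189); ey = (0.5189,0.8548)
P = B + 2.67·ex + -2.85·ey = (1.6805,-0.9529)

1.68 -0.95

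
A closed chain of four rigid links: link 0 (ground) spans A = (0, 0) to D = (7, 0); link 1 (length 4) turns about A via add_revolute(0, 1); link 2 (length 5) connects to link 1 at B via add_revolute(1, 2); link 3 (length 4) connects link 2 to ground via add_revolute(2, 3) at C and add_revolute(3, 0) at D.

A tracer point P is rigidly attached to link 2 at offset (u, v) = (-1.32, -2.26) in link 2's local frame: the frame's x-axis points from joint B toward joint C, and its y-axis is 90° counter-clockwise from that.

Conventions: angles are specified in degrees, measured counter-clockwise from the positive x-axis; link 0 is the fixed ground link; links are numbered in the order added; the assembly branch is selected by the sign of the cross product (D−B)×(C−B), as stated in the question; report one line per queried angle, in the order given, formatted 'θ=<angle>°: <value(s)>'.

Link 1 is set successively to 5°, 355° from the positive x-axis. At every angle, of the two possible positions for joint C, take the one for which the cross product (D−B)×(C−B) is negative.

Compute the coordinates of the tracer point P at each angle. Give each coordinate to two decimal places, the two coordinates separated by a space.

A=(0,0), D=(7.00,0)
θ=5°: B = A + 4.00·(cos5°, sin5°) = (3.9848, 0.3486)
θ=5°: |BD| = 3.0353
θ=5°: circle(B,5.00) ∩ circle(D,4.00): a=3.0002, h=3.9998
θ=5°:   candidates: C₊=(7.4245,3.9774) cross=12.141; C₋=(6.5057,-3.9693) cross=-12.141
θ=5°:   branch - wants cross < 0 → take C=(6.5057,-3.9693) (cross=-12.141)
θ=5°: ex = (C−B)/|BC| = (0.5042,-0.8636); ey = (0.8636,0.5042)
θ=5°: P = B + -1.32·ex + -2.26·ey = (1.3675,0.3491)
θ=355°: B = A + 4.00·(cos355°, sin355°) = (3.9848, -0.3486)
θ=355°: |BD| = 3.0353
θ=355°: circle(B,5.00) ∩ circle(D,4.00): a=3.0002, h=3.9998
θ=355°:   candidates: C₊=(6.5057,3.9693) cross=12.141; C₋=(7.4245,-3.9774) cross=-12.141
θ=355°:   branch - wants cross < 0 → take C=(7.4245,-3.9774) (cross=-12.141)
θ=355°: ex = (C−B)/|BC| = (0.6880,-0.7258); ey = (0.7258,0.6880)
θ=355°: P = B + -1.32·ex + -2.26·ey = (1.4365,-0.9454)

θ=5°: 1.37 0.35
θ=355°: 1.44 -0.95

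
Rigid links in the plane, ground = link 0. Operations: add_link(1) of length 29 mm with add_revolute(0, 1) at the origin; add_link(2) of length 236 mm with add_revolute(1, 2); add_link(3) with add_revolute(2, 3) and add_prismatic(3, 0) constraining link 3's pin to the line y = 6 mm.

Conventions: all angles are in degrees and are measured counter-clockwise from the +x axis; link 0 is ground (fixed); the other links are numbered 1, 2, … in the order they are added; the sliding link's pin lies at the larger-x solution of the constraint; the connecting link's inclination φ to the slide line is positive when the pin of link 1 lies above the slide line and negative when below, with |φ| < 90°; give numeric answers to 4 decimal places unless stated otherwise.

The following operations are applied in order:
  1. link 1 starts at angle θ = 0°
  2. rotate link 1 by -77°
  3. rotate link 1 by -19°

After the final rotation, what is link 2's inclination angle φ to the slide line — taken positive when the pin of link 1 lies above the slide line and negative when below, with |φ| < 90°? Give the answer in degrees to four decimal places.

geometry: r = 29 mm, L = 236 mm, e = 6 mm; θ starts at 0°
rotate link 1 by -77°: θ ← 0° -77° = -77°
rotate link 1 by -19°: θ ← -77° -19° = -96°
h = r sin θ − e = -28.841135 − 6 = -34.841135
sin φ = h / L = -34.841135 / 236 = -0.14763193
φ = arcsin(-0.14763193) = -8.489718°

-8.4897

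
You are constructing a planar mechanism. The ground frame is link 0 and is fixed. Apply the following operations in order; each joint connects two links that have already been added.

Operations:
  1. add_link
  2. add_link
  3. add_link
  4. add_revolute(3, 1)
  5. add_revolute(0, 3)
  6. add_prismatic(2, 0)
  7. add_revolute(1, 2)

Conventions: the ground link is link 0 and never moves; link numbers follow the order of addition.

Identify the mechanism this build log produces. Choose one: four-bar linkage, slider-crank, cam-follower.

links: 4 (incl. ground); joints: 3 revolute, 1 prismatic, 0 higher (cam) pair, forming one closed loop
4 links, 3 revolutes + 1 prismatic in one loop → slider-crank

slider-crank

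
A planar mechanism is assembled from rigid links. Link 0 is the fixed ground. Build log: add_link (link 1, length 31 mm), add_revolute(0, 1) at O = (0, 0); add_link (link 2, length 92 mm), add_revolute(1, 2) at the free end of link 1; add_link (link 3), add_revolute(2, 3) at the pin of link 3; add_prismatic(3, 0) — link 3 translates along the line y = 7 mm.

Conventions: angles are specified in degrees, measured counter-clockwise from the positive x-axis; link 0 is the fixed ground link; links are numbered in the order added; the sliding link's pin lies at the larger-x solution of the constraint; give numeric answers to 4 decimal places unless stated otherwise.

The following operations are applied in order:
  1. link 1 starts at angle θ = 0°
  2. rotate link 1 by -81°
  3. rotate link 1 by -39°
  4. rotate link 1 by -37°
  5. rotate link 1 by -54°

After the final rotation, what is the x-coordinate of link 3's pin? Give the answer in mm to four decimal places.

geometry: r = 31 mm, L = 92 mm, e = 7 mm; θ starts at 0°
rotate link 1 by -81°: θ ← 0° -81° = -81°
rotate link 1 by -39°: θ ← -81° -39° = -120°
rotate link 1 by -37°: θ ← -120° -37° = -157°
rotate link 1 by -54°: θ ← -157° -54° = -211°
crank pin P = (r cos θ, r sin θ) = (-26.572186, 15.966180)
h = r sin θ − e = 15.966180 − 7 = 8.966180
x = r cos θ + √(L² − h²) = -26.572186 + 91.562042 = 64.989856

64.9899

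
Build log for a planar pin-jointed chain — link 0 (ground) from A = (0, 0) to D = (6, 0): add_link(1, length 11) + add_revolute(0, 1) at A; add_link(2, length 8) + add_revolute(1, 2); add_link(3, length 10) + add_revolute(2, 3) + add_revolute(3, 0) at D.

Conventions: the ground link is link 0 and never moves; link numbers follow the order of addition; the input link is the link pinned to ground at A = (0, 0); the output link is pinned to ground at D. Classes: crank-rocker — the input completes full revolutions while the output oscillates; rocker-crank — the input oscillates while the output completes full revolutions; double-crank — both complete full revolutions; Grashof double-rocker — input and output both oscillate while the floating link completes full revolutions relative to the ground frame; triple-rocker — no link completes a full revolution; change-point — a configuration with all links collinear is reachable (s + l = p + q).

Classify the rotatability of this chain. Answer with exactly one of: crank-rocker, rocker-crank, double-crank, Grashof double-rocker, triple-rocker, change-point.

lengths: ground=6, input=11, coupler=8, output=10
sorted: s=6 (shortest), l=11 (longest), p+q=18
s + l = 17 vs p + q = 18
s + l < p + q (Grashof) with shortest = ground link → double-crank

double-crank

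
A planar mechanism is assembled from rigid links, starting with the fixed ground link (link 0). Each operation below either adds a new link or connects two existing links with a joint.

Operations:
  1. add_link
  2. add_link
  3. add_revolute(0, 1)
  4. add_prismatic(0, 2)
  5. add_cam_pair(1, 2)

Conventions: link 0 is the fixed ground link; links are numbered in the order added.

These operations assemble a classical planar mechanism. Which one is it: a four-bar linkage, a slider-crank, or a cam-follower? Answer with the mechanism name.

links: 3 (incl. ground); joints: 1 revolute, 1 prismatic, 1 higher (cam) pair, forming one closed loop
3 links, revolute + prismatic + higher pair in one loop → cam-follower

cam-follower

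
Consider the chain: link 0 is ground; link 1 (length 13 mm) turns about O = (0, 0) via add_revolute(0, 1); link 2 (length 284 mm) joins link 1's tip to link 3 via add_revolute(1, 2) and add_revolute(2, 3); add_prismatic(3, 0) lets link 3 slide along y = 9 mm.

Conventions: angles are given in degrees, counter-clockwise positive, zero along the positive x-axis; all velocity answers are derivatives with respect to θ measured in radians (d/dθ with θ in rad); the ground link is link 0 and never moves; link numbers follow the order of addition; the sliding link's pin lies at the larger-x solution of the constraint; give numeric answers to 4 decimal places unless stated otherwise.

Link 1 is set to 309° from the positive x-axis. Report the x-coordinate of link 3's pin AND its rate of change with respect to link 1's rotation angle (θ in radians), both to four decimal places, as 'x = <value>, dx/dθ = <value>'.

geometry: r = 13 mm, L = 284 mm, e = 9 mm
crank pin P = (r cos θ, r sin θ) = (8.181165, -10.102897)
h = r sin θ − e = -10.102897 − 9 = -19.102897
x = r cos θ + √(L² − h²) = 8.181165 + 283.356806 = 291.537971
dx/dθ = −r sin θ − h·r cos θ/√(L² − h²) (θ in radians; h = -19.102897) = 10.654442

x = 291.5380, dx/dθ = 10.6544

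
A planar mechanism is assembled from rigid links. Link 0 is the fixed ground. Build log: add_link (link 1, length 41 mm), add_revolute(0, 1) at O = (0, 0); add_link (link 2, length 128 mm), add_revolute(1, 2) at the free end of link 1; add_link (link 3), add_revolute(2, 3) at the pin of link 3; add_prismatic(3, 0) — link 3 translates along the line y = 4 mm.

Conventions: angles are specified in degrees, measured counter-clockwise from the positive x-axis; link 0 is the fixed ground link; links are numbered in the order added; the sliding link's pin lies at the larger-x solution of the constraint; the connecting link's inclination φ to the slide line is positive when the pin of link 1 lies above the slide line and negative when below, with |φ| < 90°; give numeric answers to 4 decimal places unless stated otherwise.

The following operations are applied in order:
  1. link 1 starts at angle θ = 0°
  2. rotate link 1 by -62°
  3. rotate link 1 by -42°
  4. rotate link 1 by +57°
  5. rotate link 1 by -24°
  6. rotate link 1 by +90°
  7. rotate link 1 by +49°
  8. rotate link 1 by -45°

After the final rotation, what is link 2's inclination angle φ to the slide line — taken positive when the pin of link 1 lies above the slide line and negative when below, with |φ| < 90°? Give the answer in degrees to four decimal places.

geometry: r = 41 mm, L = 128 mm, e = 4 mm; θ starts at 0°
rotate link 1 by -62°: θ ← 0° -62° = -62°
rotate link 1 by -42°: θ ← -62° -42° = -104°
rotate link 1 by +57°: θ ← -104° +57° = -47°
rotate link 1 by -24°: θ ← -47° -24° = -71°
rotate link 1 by +90°: θ ← -71° +90° = 19°
rotate link 1 by +49°: θ ← 19° +49° = 68°
rotate link 1 by -45°: θ ← 68° -45° = 23°
h = r sin θ − e = 16.019976 − 4 = 12.019976
sin φ = h / L = 12.019976 / 128 = 0.09390606
φ = arcsin(0.09390606) = 5.388360°

5.3884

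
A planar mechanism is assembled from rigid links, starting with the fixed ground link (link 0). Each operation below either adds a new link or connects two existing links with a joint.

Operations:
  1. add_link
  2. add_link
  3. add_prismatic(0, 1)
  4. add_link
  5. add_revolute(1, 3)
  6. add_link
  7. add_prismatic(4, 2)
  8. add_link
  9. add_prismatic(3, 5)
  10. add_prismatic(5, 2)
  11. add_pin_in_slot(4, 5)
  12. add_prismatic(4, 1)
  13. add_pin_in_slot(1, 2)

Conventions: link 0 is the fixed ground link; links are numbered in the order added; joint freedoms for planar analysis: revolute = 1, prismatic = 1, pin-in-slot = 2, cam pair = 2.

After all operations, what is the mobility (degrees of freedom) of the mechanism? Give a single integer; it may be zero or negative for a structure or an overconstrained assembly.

(L,J1,J2)=(1,0,0); link0 fixed
link1: (2,0,0)
link2: (3,0,0)
P 0-1 [J1]: (3,1,0)
link3: (4,1,0)
R 1-3 [J1]: (4,2,0)
link4: (5,2,0)
P 4-2 [J1]: (5,3,0)
link5: (6,3,0)
P 3-5 [J1]: (6,4,0)
P 5-2 [J1]: (6,5,0)
PS 4-5 [J2]: (6,5,1)
P 4-1 [J1]: (6,6,1)
PS 1-2 [J2]: (6,6,2)
Grübler: 3·5 − 2·6 − 2 = 1

M = 1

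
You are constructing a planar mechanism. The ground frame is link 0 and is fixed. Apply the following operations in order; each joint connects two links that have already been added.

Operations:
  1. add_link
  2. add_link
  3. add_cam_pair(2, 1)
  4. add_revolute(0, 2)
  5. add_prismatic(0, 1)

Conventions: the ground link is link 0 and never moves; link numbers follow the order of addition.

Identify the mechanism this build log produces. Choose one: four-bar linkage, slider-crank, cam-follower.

links: 3 (incl. ground); joints: 1 revolute, 1 prismatic, 1 higher (cam) pair, forming one closed loop
3 links, revolute + prismatic + higher pair in one loop → cam-follower

cam-follower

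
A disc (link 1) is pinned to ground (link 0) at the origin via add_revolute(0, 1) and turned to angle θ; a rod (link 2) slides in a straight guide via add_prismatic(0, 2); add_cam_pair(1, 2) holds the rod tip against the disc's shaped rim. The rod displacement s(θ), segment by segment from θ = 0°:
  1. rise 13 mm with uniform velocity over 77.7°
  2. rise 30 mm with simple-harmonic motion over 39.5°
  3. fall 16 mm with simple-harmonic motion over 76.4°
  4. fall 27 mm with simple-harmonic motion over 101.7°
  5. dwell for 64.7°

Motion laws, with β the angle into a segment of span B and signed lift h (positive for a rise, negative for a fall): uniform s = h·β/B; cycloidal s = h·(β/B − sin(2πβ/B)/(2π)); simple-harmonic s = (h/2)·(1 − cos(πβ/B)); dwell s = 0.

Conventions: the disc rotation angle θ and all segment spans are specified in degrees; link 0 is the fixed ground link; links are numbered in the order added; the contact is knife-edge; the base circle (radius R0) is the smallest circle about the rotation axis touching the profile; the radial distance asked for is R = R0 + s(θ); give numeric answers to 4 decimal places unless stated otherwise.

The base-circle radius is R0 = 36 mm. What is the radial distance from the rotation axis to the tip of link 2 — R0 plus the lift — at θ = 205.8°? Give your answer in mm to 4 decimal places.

segment 1 (0° to 77.7°, uniform, h = 13) is passed completely: s = 0.0000 + (13) = 13.0000
segment 2 (77.7° to 117.2°, simple-harmonic, h = 30) is passed completely: s = 13.0000 + (30) = 43.0000
segment 3 (117.2° to 193.6°, simple-harmonic, h = -16) is passed completely: s = 43.0000 + (-16) = 27.0000
θ = 205.8° falls in segment 4 (193.6° to 295.3°, simple-harmonic, h = -27): β = 205.8 − 193.6 = 12.2°, B = 101.7°; Δs = -27/2·(1 − cos(π·0.1200)) = -0.9474; s = 27.0000 − 0.9474 = 26.0526
R = R0 + s = 36 + 26.0526 = 62.0526

62.0526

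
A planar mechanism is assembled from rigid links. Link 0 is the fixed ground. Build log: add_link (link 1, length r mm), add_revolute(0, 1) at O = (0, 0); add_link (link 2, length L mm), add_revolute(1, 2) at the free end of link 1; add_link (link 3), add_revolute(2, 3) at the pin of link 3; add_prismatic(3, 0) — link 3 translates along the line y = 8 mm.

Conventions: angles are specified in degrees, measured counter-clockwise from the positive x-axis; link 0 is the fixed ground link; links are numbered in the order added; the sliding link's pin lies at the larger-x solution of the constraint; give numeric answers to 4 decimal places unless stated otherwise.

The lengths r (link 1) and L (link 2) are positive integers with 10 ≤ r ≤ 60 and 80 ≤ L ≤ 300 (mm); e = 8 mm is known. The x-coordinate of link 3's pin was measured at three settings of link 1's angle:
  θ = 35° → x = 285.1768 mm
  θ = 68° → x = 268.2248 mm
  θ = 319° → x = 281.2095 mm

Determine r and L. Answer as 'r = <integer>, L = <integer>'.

constraint per measurement: (x − r cos θ)² + (r sin θ − e)² = L²
subtracting the θ₁ and θ₂ equations cancels the r² and L² terms:
r = (x₁² − x₂²) / (2[(x₁cos θ₁ + e sin θ₁) − (x₂cos θ₂ + e sin θ₂)]) = 35.9999 → r = 36
L² = (x₁ − r cos θ₁)² + (r sin θ₁ − e)² = 65535.9998 → L = 256.0000 → L = 256
check at θ₃=319°: x = 281.2095 (printed 281.2095) ✓

r = 36, L = 256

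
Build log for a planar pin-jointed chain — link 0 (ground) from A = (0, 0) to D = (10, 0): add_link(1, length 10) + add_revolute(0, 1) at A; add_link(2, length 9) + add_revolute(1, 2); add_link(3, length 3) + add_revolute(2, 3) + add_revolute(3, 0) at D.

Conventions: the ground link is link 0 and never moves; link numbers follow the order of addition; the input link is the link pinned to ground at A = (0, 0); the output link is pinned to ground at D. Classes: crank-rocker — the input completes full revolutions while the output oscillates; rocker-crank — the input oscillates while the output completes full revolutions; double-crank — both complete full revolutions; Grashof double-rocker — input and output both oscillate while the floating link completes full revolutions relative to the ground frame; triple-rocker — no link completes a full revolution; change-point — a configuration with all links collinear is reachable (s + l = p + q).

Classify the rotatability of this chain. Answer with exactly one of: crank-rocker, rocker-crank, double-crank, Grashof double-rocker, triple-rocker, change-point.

lengths: ground=10, input=10, coupler=9, output=3
sorted: s=3 (shortest), l=10 (longest), p+q=19
s + l = 13 vs p + q = 19
s + l < p + q (Grashof) with shortest = output link → rocker-crank

rocker-crank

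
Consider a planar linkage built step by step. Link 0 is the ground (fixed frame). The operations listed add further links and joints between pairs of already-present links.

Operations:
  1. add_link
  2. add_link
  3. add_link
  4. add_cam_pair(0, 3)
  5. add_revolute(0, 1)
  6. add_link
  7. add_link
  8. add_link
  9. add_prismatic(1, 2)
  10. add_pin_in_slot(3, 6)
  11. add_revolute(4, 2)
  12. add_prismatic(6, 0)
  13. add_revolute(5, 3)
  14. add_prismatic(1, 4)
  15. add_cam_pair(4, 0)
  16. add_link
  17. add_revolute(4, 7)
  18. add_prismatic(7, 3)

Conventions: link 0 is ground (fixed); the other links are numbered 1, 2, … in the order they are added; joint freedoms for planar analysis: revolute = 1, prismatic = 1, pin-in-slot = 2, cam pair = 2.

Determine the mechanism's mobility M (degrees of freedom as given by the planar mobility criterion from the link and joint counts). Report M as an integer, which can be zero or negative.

(L,J1,J2)=(1,0,0); link0 fixed
link1: (2,0,0)
link2: (3,0,0)
link3: (4,0,0)
C 0-3 [J2]: (4,0,1)
R 0-1 [J1]: (4,1,1)
link4: (5,1,1)
link5: (6,1,1)
link6: (7,1,1)
P 1-2 [J1]: (7,2,1)
PS 3-6 [J2]: (7,2,2)
R 4-2 [J1]: (7,3,2)
P 6-0 [J1]: (7,4,2)
R 5-3 [J1]: (7,5,2)
P 1-4 [J1]: (7,6,2)
C 4-0 [J2]: (7,6,3)
link7: (8,6,3)
R 4-7 [J1]: (8,7,3)
P 7-3 [J1]: (8,8,3)
Grübler: 3·7 − 2·8 − 3 = 2

M = 2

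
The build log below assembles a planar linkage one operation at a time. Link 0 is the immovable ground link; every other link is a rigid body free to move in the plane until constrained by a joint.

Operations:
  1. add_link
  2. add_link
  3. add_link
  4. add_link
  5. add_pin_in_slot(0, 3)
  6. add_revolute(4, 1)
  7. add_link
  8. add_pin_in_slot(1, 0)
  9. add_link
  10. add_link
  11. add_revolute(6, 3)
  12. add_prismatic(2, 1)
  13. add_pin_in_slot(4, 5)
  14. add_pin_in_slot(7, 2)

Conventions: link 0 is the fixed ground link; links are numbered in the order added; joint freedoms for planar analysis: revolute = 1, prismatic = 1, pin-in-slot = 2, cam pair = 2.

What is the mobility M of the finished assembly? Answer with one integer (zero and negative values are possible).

ground; <1,0,0>
#1 <2,0,0>
#2 <3,0,0>
#3 <4,0,0>
#4 <5,0,0>
PS:0↔3 J2 <5,0,1>
R:4↔1 J1 <5,1,1>
#5 <6,1,1>
PS:1↔0 J2 <6,1,2>
#6 <7,1,2>
#7 <8,1,2>
R:6↔3 J1 <8,2,2>
P:2↔1 J1 <8,3,2>
PS:4↔5 J2 <8,3,3>
PS:7↔2 J2 <8,3,4>
3×7 − 2×3 − 1×4 = 11

M = 11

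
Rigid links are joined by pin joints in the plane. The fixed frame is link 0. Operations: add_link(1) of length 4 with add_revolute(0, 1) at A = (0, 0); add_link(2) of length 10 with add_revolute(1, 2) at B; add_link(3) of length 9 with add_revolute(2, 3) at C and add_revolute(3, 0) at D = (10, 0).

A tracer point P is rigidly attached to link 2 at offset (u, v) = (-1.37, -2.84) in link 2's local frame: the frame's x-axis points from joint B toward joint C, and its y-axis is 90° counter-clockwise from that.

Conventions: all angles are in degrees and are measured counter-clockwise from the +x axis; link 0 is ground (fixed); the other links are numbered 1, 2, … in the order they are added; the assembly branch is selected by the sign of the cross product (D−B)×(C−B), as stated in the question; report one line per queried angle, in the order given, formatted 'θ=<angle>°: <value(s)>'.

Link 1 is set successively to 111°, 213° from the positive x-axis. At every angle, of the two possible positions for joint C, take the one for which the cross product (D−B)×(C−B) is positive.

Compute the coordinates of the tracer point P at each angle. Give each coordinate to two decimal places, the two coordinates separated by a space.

A=(0,0), D=(10.00,0)
θ=111°: B = A + 4.00·(cos111°, sin111°) = (-1.4335, 3.7343)
θ=111°: |BD| = 12.0279
θ=111°: circle(B,10.00) ∩ circle(D,9.00): a=6.8038, h=7.3286
θ=111°:   candidates: C₊=(7.3094,8.5884) cross=88.148; C₋=(2.7587,-5.3445) cross=-88.148
θ=111°:   branch + wants cross > 0 → take C=(7.3094,8.5884) (cross=88.148)
θ=111°: ex = (C−B)/|BC| = (0.8743,0.4854); ey = (-0.4854,0.8743)
θ=111°: P = B + -1.37·ex + -2.84·ey = (-1.2527,0.5863)
θ=213°: B = A + 4.00·(cos213°, sin213°) = (-3.3547, -2.1786)
θ=213°: |BD| = 13.5312
θ=213°: circle(B,10.00) ∩ circle(D,9.00): a=7.4677, h=6.6508
θ=213°:   candidates: C₊=(2.9448,5.5878) cross=89.994; C₋=(5.0864,-7.5403) cross=-89.994
θ=213°:   branch + wants cross > 0 → take C=(2.9448,5.5878) (cross=89.994)
θ=213°: ex = (C−B)/|BC| = (0.6299,0.7766); ey = (-0.7766,0.6299)
θ=213°: P = B + -1.37·ex + -2.84·ey = (-2.0121,-5.0316)

θ=111°: -1.25 0.59
θ=213°: -2.01 -5.03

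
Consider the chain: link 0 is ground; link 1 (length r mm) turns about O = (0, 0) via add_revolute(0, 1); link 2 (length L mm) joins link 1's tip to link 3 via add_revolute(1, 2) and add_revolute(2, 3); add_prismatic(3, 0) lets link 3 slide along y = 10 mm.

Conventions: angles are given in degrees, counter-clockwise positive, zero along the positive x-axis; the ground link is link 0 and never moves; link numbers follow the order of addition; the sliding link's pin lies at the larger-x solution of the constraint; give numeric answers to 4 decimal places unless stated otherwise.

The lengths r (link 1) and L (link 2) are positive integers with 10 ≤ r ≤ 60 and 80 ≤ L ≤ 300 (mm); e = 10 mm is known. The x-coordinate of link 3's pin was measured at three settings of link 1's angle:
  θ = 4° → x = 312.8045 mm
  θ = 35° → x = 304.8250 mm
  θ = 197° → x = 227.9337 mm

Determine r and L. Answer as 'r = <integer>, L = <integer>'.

constraint per measurement: (x − r cos θ)² + (r sin θ − e)² = L²
subtracting the θ₁ and θ₂ equations cancels the r² and L² terms:
r = (x₁² − x₂²) / (2[(x₁cos θ₁ + e sin θ₁) − (x₂cos θ₂ + e sin θ₂)]) = 43.0003 → r = 43
L² = (x₁ − r cos θ₁)² + (r sin θ₁ − e)² = 72900.0076 → L = 270.0000 → L = 270
check at θ₃=197°: x = 227.9337 (printed 227.9337) ✓

r = 43, L = 270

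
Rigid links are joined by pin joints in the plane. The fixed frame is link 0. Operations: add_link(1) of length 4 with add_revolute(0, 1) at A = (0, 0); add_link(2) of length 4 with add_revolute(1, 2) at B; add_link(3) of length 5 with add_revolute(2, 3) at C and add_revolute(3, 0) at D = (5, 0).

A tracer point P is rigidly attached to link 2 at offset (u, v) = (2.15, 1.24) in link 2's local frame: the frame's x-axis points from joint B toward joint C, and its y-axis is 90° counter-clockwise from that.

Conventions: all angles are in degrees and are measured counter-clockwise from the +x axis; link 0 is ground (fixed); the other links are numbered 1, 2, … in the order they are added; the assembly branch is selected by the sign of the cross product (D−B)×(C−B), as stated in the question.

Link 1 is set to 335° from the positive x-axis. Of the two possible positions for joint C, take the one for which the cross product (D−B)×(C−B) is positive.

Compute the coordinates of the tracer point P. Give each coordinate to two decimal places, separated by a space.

A=(0,0), D=(5.00,0)
B = A + 4.00·(cos335°, sin335°) = (3.6252, -1.6905)
|BD| = 2.1789
circle(B,4.00) ∩ circle(D,5.00): a=-0.9758, h=3.8792
  candidates: C₊=(0.0000,0.0000) cross=8.452; C₋=(6.0191,-4.8950) cross=-8.452
  branch + wants cross > 0 → take C=(0.0000,0.0000) (cross=8.452)
ex = (C−B)/|BC| = (-0.9063,0.4226); ey = (-0.4226,-0.9063)
P = B + 2.15·ex + 1.24·ey = (1.1526,-1.9057)

1.15 -1.91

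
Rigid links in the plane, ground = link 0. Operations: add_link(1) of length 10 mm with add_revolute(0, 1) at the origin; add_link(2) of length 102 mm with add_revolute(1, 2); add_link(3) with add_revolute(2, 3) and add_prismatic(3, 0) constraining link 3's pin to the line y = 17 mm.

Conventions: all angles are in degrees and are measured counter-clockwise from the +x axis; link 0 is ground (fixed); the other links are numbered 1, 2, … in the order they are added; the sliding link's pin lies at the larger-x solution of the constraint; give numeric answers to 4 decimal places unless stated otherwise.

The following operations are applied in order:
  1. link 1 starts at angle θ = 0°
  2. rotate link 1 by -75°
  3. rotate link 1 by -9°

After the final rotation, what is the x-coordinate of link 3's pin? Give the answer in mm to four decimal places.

geometry: r = 10 mm, L = 102 mm, e = 17 mm; θ starts at 0°
rotate link 1 by -75°: θ ← 0° -75° = -75°
rotate link 1 by -9°: θ ← -75° -9° = -84°
crank pin P = (r cos θ, r sin θ) = (1.045285, -9.945219)
h = r sin θ − e = -9.945219 − 17 = -26.945219
x = r cos θ + √(L² − h²) = 1.045285 + 98.376599 = 99.421883

99.4219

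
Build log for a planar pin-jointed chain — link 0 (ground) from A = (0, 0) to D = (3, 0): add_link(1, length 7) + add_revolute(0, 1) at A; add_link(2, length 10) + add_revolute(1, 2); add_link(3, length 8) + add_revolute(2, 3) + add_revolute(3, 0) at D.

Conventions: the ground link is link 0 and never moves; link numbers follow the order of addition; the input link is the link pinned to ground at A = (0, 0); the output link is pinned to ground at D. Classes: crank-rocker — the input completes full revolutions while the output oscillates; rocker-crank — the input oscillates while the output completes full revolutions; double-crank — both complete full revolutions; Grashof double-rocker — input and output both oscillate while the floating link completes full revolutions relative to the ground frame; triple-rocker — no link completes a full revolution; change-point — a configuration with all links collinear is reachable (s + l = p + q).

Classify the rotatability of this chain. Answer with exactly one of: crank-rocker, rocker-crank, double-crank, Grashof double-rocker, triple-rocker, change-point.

lengths: ground=3, input=7, coupler=10, output=8
sorted: s=3 (shortest), l=10 (longest), p+q=15
s + l = 13 vs p + q = 15
s + l < p + q (Grashof) with shortest = ground link → double-crank

double-crank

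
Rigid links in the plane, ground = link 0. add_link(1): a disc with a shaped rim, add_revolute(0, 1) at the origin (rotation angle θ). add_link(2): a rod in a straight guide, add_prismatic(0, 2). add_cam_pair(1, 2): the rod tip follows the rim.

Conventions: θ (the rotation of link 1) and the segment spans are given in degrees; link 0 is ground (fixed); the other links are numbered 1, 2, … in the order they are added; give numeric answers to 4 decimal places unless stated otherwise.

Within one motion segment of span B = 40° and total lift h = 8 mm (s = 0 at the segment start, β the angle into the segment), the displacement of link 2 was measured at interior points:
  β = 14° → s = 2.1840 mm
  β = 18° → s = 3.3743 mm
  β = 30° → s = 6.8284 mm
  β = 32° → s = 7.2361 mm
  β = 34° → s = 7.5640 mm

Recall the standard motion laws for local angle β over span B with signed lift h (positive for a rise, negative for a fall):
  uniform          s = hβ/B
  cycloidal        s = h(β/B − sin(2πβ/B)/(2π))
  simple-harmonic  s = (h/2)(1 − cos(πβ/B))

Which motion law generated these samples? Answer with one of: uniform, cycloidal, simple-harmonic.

candidates at β/B = r: uniform s = h·r (linear in β); cycloidal s = h·(r − sin(2πr)/(2π)); simple-harmonic s = (h/2)(1 − cos(πr))
β=14°: printed 2.1840 | uniform 2.8000, cycloidal 1.7699, simple-harmonic 2.1840
β=18°: printed 3.3743 | uniform 3.6000, cycloidal 3.2065, simple-harmonic 3.3743
β=30°: printed 6.8284 | uniform 6.0000, cycloidal 7.2732, simple-harmonic 6.8284
β=32°: printed 7.2361 | uniform 6.4000, cycloidal 7.6109, simple-harmonic 7.2361
β=34°: printed 7.5640 | uniform 6.8000, cycloidal 7.8301, simple-harmonic 7.5640
only one law matches every sample → simple-harmonic

simple-harmonic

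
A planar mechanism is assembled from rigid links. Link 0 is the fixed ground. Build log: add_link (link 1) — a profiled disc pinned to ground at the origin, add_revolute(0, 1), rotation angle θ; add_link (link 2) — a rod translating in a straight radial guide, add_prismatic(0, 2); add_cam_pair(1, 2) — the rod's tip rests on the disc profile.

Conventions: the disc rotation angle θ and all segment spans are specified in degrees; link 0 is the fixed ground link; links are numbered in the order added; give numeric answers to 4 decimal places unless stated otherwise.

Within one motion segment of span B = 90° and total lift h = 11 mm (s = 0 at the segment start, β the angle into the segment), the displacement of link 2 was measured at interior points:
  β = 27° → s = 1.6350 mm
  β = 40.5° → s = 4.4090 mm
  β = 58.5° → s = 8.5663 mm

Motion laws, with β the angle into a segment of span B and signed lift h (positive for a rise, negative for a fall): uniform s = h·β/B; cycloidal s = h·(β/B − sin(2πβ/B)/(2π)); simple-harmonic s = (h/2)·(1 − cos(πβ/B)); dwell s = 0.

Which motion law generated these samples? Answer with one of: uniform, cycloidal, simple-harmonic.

candidates at β/B = r: uniform s = h·r (linear in β); cycloidal s = h·(r − sin(2πr)/(2π)); simple-harmonic s = (h/2)(1 − cos(πr))
β=27°: printed 1.6350 | uniform 3.3000, cycloidal 1.6350, simple-harmonic 2.2672
β=40.5°: printed 4.4090 | uniform 4.9500, cycloidal 4.4090, simple-harmonic 4.6396
β=58.5°: printed 8.5663 | uniform 7.1500, cycloidal 8.5663, simple-harmonic 7.9969
only one law matches every sample → cycloidal

cycloidal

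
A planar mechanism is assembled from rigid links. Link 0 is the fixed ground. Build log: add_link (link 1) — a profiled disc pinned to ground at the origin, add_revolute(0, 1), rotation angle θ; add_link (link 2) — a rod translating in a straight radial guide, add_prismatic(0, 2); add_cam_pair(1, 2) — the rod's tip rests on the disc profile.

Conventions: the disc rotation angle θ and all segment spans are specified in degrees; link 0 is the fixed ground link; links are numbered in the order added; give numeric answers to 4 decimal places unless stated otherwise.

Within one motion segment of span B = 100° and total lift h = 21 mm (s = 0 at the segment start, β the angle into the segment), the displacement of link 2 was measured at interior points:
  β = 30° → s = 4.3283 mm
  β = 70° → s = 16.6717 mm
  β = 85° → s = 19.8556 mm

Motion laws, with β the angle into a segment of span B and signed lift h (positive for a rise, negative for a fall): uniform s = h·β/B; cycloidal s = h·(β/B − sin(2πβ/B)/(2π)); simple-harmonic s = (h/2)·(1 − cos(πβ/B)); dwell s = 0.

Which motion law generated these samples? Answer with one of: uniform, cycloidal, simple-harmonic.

candidates at β/B = r: uniform s = h·r (linear in β); cycloidal s = h·(r − sin(2πr)/(2π)); simple-harmonic s = (h/2)(1 − cos(πr))
β=30°: printed 4.3283 | uniform 6.3000, cycloidal 3.1213, simple-harmonic 4.3283
β=70°: printed 16.6717 | uniform 14.7000, cycloidal 17.8787, simple-harmonic 16.6717
β=85°: printed 19.8556 | uniform 17.8500, cycloidal 20.5539, simple-harmonic 19.8556
only one law matches every sample → simple-harmonic

simple-harmonic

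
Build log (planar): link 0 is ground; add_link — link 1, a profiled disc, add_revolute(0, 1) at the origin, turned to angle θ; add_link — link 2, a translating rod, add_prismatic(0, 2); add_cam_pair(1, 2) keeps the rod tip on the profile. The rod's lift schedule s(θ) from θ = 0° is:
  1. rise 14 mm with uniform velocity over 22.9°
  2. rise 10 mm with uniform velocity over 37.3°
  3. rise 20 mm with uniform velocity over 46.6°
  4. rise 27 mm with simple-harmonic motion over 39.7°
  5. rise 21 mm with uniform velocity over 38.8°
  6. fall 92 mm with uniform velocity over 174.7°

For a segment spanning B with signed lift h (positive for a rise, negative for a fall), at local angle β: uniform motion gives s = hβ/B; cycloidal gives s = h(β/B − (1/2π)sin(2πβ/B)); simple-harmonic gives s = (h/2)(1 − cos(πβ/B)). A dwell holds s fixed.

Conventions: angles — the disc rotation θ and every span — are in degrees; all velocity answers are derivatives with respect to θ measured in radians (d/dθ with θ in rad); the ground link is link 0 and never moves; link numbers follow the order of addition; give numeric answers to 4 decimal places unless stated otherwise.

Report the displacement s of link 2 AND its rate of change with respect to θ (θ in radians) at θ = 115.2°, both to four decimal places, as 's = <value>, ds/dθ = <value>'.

seg 1 [0°–22.9°] uniform, h=14: full span → s += 14 → s = 14.0000
seg 2 [22.9°–60.2°] uniform, h=10: full span → s += 10 → s = 24.0000
seg 3 [60.2°–106.8°] uniform, h=20: full span → s += 20 → s = 44.0000
seg 4 [106.8°–146.5°] simple-harmonic, h=27: θ=115.2° here. β=8.4, B=39.7. 27/2·(1 − cos(π·0.2116)) = 2.8743 → s = 46.8743
velocity in seg [106.8°–146.5°] (simple-harmonic), θ in radians: β = 8.4° = 0.1466 rad, B = 39.7° = 0.6929 rad; ds/dθ = (πh/(2B)) sin(πβ/B) = (π·27/(2·0.6929)) sin(π·0.2116) = 37.756119 mm/rad

s = 46.8743, ds/dθ = 37.7561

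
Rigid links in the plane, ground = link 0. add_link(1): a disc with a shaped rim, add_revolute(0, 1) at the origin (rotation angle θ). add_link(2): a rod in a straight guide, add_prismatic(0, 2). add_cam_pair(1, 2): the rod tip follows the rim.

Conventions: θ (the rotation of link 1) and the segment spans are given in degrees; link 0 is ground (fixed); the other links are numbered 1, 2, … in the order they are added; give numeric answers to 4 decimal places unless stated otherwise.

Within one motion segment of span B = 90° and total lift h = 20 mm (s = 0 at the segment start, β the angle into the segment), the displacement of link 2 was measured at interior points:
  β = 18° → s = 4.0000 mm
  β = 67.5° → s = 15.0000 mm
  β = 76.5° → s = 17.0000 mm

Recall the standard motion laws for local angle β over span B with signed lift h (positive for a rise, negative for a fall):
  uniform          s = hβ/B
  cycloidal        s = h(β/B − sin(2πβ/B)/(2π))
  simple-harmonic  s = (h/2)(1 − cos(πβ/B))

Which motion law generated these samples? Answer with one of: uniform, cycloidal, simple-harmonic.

candidates at β/B = r: uniform s = h·r (linear in β); cycloidal s = h·(r − sin(2πr)/(2π)); simple-harmonic s = (h/2)(1 − cos(πr))
β=18°: printed 4.0000 | uniform 4.0000, cycloidal 0.9727, simple-harmonic 1.9098
β=67.5°: printed 15.0000 | uniform 15.0000, cycloidal 18.1831, simple-harmonic 17.0711
β=76.5°: printed 17.0000 | uniform 17.0000, cycloidal 19.5752, simple-harmonic 18.9101
only one law matches every sample → uniform

uniform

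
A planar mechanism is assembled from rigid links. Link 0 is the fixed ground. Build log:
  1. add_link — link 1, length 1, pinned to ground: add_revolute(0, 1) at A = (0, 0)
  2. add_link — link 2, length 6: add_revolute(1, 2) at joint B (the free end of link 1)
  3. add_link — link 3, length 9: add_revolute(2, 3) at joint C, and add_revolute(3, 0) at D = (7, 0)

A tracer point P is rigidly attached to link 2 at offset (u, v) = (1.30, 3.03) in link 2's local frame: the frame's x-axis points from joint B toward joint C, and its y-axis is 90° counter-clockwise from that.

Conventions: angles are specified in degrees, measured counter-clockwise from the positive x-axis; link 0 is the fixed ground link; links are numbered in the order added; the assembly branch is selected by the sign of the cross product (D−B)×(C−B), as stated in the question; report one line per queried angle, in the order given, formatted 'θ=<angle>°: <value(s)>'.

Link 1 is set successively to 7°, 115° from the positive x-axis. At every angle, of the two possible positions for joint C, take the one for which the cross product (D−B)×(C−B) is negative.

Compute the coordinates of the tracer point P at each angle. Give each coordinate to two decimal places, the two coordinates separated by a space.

A=(0,0), D=(7.00,0)
θ=7°: B = A + 1.00·(cos7°, sin7°) = (0.9925, 0.1219)
θ=7°: |BD| = 6.0087
θ=7°: circle(B,6.00) ∩ circle(D,9.00): a=-0.7402, h=5.9542
θ=7°:   candidates: C₊=(0.3732,6.0898) cross=35.777; C₋=(0.1317,-5.8161) cross=-35.777
θ=7°:   branch - wants cross < 0 → take C=(0.1317,-5.8161) (cross=-35.777)
θ=7°: ex = (C−B)/|BC| = (-0.1435,-0.9897); ey = (0.9897,-0.1435)
θ=7°: P = B + 1.30·ex + 3.03·ey = (3.8047,-1.5994)
θ=115°: B = A + 1.00·(cos115°, sin115°) = (-0.4226, 0.9063)
θ=115°: |BD| = 7.4777
θ=115°: circle(B,6.00) ∩ circle(D,9.00): a=0.7299, h=5.9554
θ=115°:   candidates: C₊=(1.0237,6.7294) cross=44.533; C₋=(-0.4199,-5.0937) cross=-44.533
θ=115°:   branch - wants cross < 0 → take C=(-0.4199,-5.0937) (cross=-44.533)
θ=115°: ex = (C−B)/|BC| = (0.0005,-1.0000); ey = (1.0000,0.0005)
θ=115°: P = B + 1.30·ex + 3.03·ey = (2.6080,-0.3923)

θ=7°: 3.80 -1.60
θ=115°: 2.61 -0.39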